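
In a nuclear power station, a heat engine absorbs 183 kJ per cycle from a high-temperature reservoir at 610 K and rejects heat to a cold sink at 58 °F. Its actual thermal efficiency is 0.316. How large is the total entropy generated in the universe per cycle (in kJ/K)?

ΔS_univ ≈ 0.135 kJ/K

T_C = 58 °F → (58 − 32) × 5/9 = 14.44 °C = 287.59 K.
W = η·Q_H = 0.316 × 183 = 57.83 kJ, so Q_C = Q_H − W = 125.2 kJ.
Reservoir entropy changes: ΔS_H = −Q_H/T_H = −183/610.00 = -0.3000 kJ/K and ΔS_C = +Q_C/T_C = 125.2/287.59 = 0.4352 kJ/K.
ΔS_univ = −Q_H/T_H + Q_C/T_C = 0.135 kJ/K (> 0, since η = 0.316 < η_Carnot = 0.529).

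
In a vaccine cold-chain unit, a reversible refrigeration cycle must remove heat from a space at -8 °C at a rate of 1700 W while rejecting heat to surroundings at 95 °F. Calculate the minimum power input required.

T_H = 95 °F → (95 − 32) × 5/9 = 35.00 °C = 308.15 K.
T_C = -8 °C → -8 + 273.15 = 265.15 K.
COP_R = T_C/(T_H − T_C) = 265.15/43.00 = 6.1663.
W = Q_C/COP_R = 1700/6.1663 = 275.7 W.

Ẇ_in ≈ 275.7 W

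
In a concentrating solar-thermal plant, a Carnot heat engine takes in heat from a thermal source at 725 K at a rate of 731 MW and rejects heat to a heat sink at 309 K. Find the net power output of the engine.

Ẇ ≈ 419.4 MW

η_rev = 1 − T_C/T_H = 1 − 309.00/725.00 = 0.5738.
W = η·Q_H = 0.5738 × 731 = 419.4 MW.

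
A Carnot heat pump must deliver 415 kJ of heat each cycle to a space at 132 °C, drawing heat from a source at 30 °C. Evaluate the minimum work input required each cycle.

W_in ≈ 104 kJ

T_H = 132 °C → 132 + 273.15 = 405.15 K.
T_C = 30 °C → 30 + 273.15 = 303.15 K.
Reversible heating COP: COP_HP = T_H/(T_H − T_C) = 405.15/102.00 = 3.9721.
W = Q_H/COP_HP = 415/3.9721 = 104 kJ.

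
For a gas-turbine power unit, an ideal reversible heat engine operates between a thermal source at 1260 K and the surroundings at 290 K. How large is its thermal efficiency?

η ≈ 0.7698

Carnot efficiency: η = 1 − T_C/T_H = 1 − 290.00/1260.00 = 0.7698.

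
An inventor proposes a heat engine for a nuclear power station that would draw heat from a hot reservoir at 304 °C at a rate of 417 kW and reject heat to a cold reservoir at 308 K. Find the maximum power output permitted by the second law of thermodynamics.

Ẇ_max ≈ 194 kW

T_H = 304 °C → 304 + 273.15 = 577.15 K.
By the Carnot theorem, η_max = 1 − T_C/T_H = 1 − 308.00/577.15 = 0.4663.
W_max = η_max · Q_H = 0.4663 × 417 = 194 kW.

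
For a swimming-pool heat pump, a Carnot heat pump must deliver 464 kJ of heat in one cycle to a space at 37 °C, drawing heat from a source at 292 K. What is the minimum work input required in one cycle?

T_H = 37 °C → 37 + 273.15 = 310.15 K.
Reversible heating COP: COP_HP = T_H/(T_H − T_C) = 310.15/18.15 = 17.0882.
W = Q_H/COP_HP = 464/17.0882 = 27.2 kJ.

W_in ≈ 27.2 kJ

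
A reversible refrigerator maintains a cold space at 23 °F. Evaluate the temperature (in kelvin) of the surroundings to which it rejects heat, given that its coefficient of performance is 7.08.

T_C = 23 °F → (23 − 32) × 5/9 = -5.00 °C = 268.15 K.
COP_R = T_C/(T_H − T_C) ⇒ T_H = T_C·(1 + 1/COP_R) = 268.15 × (1 + 1/7.08) = 306 K.

T_H ≈ 306 K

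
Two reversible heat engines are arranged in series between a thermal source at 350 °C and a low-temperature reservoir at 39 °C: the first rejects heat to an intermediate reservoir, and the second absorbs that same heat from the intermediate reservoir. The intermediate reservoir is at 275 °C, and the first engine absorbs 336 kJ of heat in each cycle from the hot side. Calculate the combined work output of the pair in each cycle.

W_total ≈ 168 kJ

T_H = 350 °C → 350 + 273.15 = 623.15 K.
T_C = 39 °C → 39 + 273.15 = 312.15 K.
Two reversible stages in series are equivalent to a single Carnot engine between T_H and T_C, so η_total = 1 − T_C/T_H = 1 − 312.15/623.15 = 0.4991.
W_total = η_total · Q_H = 0.4991 × 336 = 168 kJ.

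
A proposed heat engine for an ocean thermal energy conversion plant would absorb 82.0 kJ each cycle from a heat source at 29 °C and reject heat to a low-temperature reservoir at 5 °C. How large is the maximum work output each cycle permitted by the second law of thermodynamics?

W_max ≈ 6.51 kJ

T_H = 29 °C → 29 + 273.15 = 302.15 K.
T_C = 5 °C → 5 + 273.15 = 278.15 K.
By the Carnot theorem, η_max = 1 − T_C/T_H = 1 − 278.15/302.15 = 0.0794.
W_max = η_max · Q_H = 0.0794 × 82.0 = 6.51 kJ.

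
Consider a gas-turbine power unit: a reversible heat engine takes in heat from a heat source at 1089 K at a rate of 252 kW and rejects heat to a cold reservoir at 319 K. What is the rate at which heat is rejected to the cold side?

The Carnot efficiency is η = 1 − T_C/T_H = 1 − 319.00/1089.00 = 0.7071.
For a reversible cycle Q_C/Q_H = T_C/T_H, so Q_C = 252 × 319.00/1089.00 = 73.8 kW.

Q̇_C ≈ 73.8 kW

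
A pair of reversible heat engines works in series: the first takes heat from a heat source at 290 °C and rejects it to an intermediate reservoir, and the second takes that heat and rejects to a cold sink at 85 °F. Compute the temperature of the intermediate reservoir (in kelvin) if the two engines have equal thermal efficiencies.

T_H = 290 °C → 290 + 273.15 = 563.15 K.
T_C = 85 °F → (85 − 32) × 5/9 = 29.44 °C = 302.59 K.
Equal efficiencies require 1 − T_m/T_H = 1 − T_C/T_m, i.e. T_m/T_H = T_C/T_m, so T_m = √(T_H·T_C) = √(563.15 × 302.59) = 412.8 K.

T_m ≈ 412.8 K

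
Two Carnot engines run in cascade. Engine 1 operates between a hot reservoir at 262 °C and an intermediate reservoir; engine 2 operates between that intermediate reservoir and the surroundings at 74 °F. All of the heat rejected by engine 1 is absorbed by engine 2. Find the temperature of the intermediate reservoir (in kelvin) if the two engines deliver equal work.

T_H = 262 °C → 262 + 273.15 = 535.15 K.
T_C = 74 °F → (74 − 32) × 5/9 = 23.33 °C = 296.48 K.
For reversible stages Q_m = Q_H·(T_m/T_H). Setting W₁ = Q_H(1 − T_m/T_H) equal to W₂ = Q_m(1 − T_C/T_m) = Q_H·(T_m − T_C)/T_H gives T_H − T_m = T_m − T_C, so T_m = (T_H + T_C)/2 = (535.15 + 296.48)/2 = 416 K.

T_m ≈ 416 K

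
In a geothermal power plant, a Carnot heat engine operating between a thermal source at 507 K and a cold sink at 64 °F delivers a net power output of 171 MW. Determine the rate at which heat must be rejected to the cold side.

Q̇_C ≈ 230 MW

T_C = 64 °F → (64 − 32) × 5/9 = 17.78 °C = 290.93 K.
The Carnot efficiency is η = 1 − T_C/T_H = 1 − 290.93/507.00 = 0.4262.
Since Q_C/Q_H = T_C/T_H and Q_H = W/η, Q_C = W·T_C/(T_H − T_C) = 171 × 290.93/216.07 = 230 MW.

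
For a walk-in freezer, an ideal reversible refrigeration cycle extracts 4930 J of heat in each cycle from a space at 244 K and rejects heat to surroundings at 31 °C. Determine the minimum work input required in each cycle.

W_in ≈ 1220 J

T_H = 31 °C → 31 + 273.15 = 304.15 K.
COP_R = T_C/(T_H − T_C) = 244.00/60.15 = 4.0565.
W = Q_C/COP_R = 4930/4.0565 = 1220 J.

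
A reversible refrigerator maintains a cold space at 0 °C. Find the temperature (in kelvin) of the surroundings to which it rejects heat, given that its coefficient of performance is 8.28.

T_H ≈ 306 K

T_C = 0 °C → 0 + 273.15 = 273.15 K.
COP_R = T_C/(T_H − T_C) ⇒ T_H = T_C·(1 + 1/COP_R) = 273.15 × (1 + 1/8.28) = 306 K.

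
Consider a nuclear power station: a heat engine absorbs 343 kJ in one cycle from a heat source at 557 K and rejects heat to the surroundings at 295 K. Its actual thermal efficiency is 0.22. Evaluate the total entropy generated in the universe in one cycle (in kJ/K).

ΔS_univ ≈ 0.291 kJ/K

W = η·Q_H = 0.22 × 343 = 75.46 kJ, so Q_C = Q_H − W = 267.5 kJ.
Reservoir entropy changes: ΔS_H = −Q_H/T_H = −343/557.00 = -0.6158 kJ/K and ΔS_C = +Q_C/T_C = 267.5/295.00 = 0.9069 kJ/K.
ΔS_univ = −Q_H/T_H + Q_C/T_C = 0.291 kJ/K (> 0, since η = 0.22 < η_Carnot = 0.470).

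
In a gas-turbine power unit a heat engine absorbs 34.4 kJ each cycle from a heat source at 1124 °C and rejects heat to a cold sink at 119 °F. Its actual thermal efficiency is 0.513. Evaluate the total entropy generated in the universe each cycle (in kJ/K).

T_H = 1124 °C → 1124 + 273.15 = 1397.15 K.
T_C = 119 °F → (119 − 32) × 5/9 = 48.33 °C = 321.48 K.
W = η·Q_H = 0.513 × 34.4 = 17.65 kJ, so Q_C = Q_H − W = 16.75 kJ.
Reservoir entropy changes: ΔS_H = −Q_H/T_H = −34.4/1397.15 = -0.02462 kJ/K and ΔS_C = +Q_C/T_C = 16.75/321.48 = 0.05211 kJ/K.
ΔS_univ = −Q_H/T_H + Q_C/T_C = 0.0275 kJ/K (> 0, since η = 0.513 < η_Carnot = 0.770).

ΔS_univ ≈ 0.0275 kJ/K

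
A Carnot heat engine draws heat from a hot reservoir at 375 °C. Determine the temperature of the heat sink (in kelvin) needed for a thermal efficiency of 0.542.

T_H = 375 °C → 375 + 273.15 = 648.15 K.
From η = 1 − T_C/T_H, T_C = T_H·(1 − η) = 648.15 × (1 − 0.542) = 297 K.

T_C ≈ 297 K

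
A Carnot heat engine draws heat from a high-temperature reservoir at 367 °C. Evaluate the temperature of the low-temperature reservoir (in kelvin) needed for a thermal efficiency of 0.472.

T_H = 367 °C → 367 + 273.15 = 640.15 K.
From η = 1 − T_C/T_H, T_C = T_H·(1 − η) = 640.15 × (1 − 0.472) = 338 K.

T_C ≈ 338 K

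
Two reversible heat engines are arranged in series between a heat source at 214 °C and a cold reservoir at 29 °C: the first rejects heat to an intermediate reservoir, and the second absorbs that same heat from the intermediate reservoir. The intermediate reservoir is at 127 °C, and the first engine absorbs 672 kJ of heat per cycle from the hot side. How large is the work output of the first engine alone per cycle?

W₁ ≈ 120.0 kJ

T_H = 214 °C → 214 + 273.15 = 487.15 K.
T_C = 29 °C → 29 + 273.15 = 302.15 K.
T_m = 127 °C → 127 + 273.15 = 400.15 K.
First-stage efficiency η₁ = 1 − T_m/T_H = 1 − 400.15/487.15 = 0.1786.
W₁ = η₁·Q_H = 0.1786 × 672 = 120.0 kJ.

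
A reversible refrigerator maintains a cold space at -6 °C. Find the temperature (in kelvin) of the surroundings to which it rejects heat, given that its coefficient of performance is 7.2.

T_H ≈ 304 K

T_C = -6 °C → -6 + 273.15 = 267.15 K.
COP_R = T_C/(T_H − T_C) ⇒ T_H = T_C·(1 + 1/COP_R) = 267.15 × (1 + 1/7.2) = 304 K.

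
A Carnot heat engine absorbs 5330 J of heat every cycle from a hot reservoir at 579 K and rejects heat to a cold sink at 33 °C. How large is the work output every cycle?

T_C = 33 °C → 33 + 273.15 = 306.15 K.
The Carnot efficiency is η = 1 − T_C/T_H = 1 − 306.15/579.00 = 0.4712.
W = η·Q_H = 0.4712 × 5330 = 2512 J.

W ≈ 2512 J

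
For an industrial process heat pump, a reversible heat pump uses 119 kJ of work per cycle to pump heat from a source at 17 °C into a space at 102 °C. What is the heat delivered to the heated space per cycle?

T_H = 102 °C → 102 + 273.15 = 375.15 K.
T_C = 17 °C → 17 + 273.15 = 290.15 K.
The Carnot heat-pump COP is COP_HP = T_H/(T_H − T_C) = 375.15/85.00 = 4.4135.
Q_H = COP_HP · W = 4.4135 × 119 = 525.2 kJ.

Q_H ≈ 525.2 kJ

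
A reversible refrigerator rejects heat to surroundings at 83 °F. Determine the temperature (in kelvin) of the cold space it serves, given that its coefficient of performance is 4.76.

T_H = 83 °F → (83 − 32) × 5/9 = 28.33 °C = 301.48 K.
COP_R = T_C/(T_H − T_C) ⇒ T_C = T_H·COP_R/(1 + COP_R) = 301.48 × 4.76/(1 + 4.76) = 249.1 K.

T_C ≈ 249.1 K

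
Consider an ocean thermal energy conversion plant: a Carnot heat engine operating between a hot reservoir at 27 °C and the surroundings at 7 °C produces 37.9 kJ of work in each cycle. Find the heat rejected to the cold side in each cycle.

Q_C ≈ 531 kJ

T_H = 27 °C → 27 + 273.15 = 300.15 K.
T_C = 7 °C → 7 + 273.15 = 280.15 K.
Since the cycle is reversible, η = 1 − T_C/T_H = 1 − 280.15/300.15 = 0.0666.
Since Q_C/Q_H = T_C/T_H and Q_H = W/η, Q_C = W·T_C/(T_H − T_C) = 37.9 × 280.15/20.00 = 531 kJ.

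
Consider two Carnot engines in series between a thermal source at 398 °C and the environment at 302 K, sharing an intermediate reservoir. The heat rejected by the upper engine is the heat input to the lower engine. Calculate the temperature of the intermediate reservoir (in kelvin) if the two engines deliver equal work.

T_H = 398 °C → 398 + 273.15 = 671.15 K.
For reversible stages Q_m = Q_H·(T_m/T_H). Setting W₁ = Q_H(1 − T_m/T_H) equal to W₂ = Q_m(1 − T_C/T_m) = Q_H·(T_m − T_C)/T_H gives T_H − T_m = T_m − T_C, so T_m = (T_H + T_C)/2 = (671.15 + 302.00)/2 = 487 K.

T_m ≈ 487 K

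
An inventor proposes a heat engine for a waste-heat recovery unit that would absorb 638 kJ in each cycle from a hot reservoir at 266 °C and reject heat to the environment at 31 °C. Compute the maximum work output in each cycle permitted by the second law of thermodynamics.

W_max ≈ 278 kJ

T_H = 266 °C → 266 + 273.15 = 539.15 K.
T_C = 31 °C → 31 + 273.15 = 304.15 K.
By the Carnot theorem, η_max = 1 − T_C/T_H = 1 − 304.15/539.15 = 0.4359.
W_max = η_max · Q_H = 0.4359 × 638 = 278 kJ.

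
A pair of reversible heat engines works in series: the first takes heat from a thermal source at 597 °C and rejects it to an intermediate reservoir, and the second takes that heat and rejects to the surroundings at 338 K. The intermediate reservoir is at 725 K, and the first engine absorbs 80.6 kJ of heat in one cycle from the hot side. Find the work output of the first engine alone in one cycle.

T_H = 597 °C → 597 + 273.15 = 870.15 K.
First-stage efficiency η₁ = 1 − T_m/T_H = 1 − 725.00/870.15 = 0.1668.
W₁ = η₁·Q_H = 0.1668 × 80.6 = 13.44 kJ.

W₁ ≈ 13.44 kJ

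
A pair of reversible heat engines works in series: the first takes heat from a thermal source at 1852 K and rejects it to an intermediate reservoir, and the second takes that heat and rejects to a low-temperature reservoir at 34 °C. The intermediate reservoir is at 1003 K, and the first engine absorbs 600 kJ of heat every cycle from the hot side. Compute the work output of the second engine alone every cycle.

T_C = 34 °C → 34 + 273.15 = 307.15 K.
Heat entering the second stage: Q_m = Q_H·(T_m/T_H) = 600 × 1003.00/1852.00 = 324.9 kJ.
Second-stage efficiency η₂ = 1 − T_C/T_m = 1 − 307.15/1003.00 = 0.6938, so W₂ = η₂·Q_m = 225.4 kJ.

W₂ ≈ 225.4 kJ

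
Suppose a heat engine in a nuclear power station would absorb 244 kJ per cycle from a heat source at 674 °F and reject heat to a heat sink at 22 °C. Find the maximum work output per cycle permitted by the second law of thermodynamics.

T_H = 674 °F → (674 − 32) × 5/9 = 356.67 °C = 629.82 K.
T_C = 22 °C → 22 + 273.15 = 295.15 K.
The second-law ceiling is the Carnot efficiency, η_max = 1 − T_C/T_H = 1 − 295.15/629.82 = 0.5314.
W_max = η_max · Q_H = 0.5314 × 244 = 129.7 kJ.

W_max ≈ 129.7 kJ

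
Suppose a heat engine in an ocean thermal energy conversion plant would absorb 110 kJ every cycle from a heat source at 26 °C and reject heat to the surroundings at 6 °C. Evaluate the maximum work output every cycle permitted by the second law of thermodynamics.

T_H = 26 °C → 26 + 273.15 = 299.15 K.
T_C = 6 °C → 6 + 273.15 = 279.15 K.
The upper bound on efficiency is η_max = 1 − T_C/T_H = 1 − 279.15/299.15 = 0.0669.
W_max = η_max · Q_H = 0.0669 × 110 = 7.35 kJ.

W_max ≈ 7.35 kJ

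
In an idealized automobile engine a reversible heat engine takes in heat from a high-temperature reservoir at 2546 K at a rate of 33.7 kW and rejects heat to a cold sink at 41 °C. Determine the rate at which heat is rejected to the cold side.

Q̇_C ≈ 4.16 kW

T_C = 41 °C → 41 + 273.15 = 314.15 K.
Carnot efficiency: η = 1 − T_C/T_H = 1 − 314.15/2546.00 = 0.8766.
For a reversible cycle Q_C/Q_H = T_C/T_H, so Q_C = 33.7 × 314.15/2546.00 = 4.16 kW.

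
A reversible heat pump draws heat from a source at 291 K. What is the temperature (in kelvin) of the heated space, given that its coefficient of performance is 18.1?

COP_HP = T_H/(T_H − T_C) ⇒ T_H = T_C·COP_HP/(COP_HP − 1) = 291.00 × 18.1/(18.1 − 1) = 308.0 K.

T_H ≈ 308.0 K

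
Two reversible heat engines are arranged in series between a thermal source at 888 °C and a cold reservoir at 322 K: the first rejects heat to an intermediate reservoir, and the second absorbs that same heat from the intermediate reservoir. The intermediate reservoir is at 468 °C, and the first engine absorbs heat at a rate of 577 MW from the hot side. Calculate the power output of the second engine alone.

Ẇ₂ ≈ 208 MW

T_H = 888 °C → 888 + 273.15 = 1161.15 K.
T_m = 468 °C → 468 + 273.15 = 741.15 K.
Heat entering the second stage: Q_m = Q_H·(T_m/T_H) = 577 × 741.15/1161.15 = 368 MW.
Second-stage efficiency η₂ = 1 − T_C/T_m = 1 − 322.00/741.15 = 0.5655, so W₂ = η₂·Q_m = 208 MW.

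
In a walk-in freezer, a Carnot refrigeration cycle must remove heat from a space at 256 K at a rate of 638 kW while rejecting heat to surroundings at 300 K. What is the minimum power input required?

The reversible coefficient of performance is COP_R = T_C/(T_H − T_C) = 256.00/44.00 = 5.8182.
W = Q_C/COP_R = 638/5.8182 = 110 kW.

Ẇ_in ≈ 110 kW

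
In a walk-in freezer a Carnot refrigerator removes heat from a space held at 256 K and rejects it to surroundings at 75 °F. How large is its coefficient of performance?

COP_R ≈ 6.24

T_H = 75 °F → (75 − 32) × 5/9 = 23.89 °C = 297.04 K.
Carnot COP: COP_R = T_C/(T_H − T_C) = 256.00/(297.04 − 256.00) = 6.24.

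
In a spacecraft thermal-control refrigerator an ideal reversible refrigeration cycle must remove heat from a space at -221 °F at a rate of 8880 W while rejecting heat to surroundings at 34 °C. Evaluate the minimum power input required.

T_H = 34 °C → 34 + 273.15 = 307.15 K.
T_C = -221 °F → (-221 − 32) × 5/9 = -140.56 °C = 132.59 K.
COP_R = T_C/(T_H − T_C) = 132.59/174.56 = 0.7596.
W = Q_C/COP_R = 8880/0.7596 = 11690 W.

Ẇ_in ≈ 11690 W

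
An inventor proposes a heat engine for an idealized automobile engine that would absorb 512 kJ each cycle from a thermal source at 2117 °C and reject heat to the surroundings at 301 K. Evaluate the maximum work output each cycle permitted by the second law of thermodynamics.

W_max ≈ 447.5 kJ

T_H = 2117 °C → 2117 + 273.15 = 2390.15 K.
The upper bound on efficiency is η_max = 1 − T_C/T_H = 1 − 301.00/2390.15 = 0.8741.
W_max = η_max · Q_H = 0.8741 × 512 = 447.5 kJ.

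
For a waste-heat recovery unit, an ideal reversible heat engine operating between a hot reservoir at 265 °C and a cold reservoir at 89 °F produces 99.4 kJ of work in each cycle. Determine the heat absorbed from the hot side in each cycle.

T_H = 265 °C → 265 + 273.15 = 538.15 K.
T_C = 89 °F → (89 − 32) × 5/9 = 31.67 °C = 304.82 K.
Since the cycle is reversible, η = 1 − T_C/T_H = 1 − 304.82/538.15 = 0.4336.
Q_H = W/η = 99.4/0.4336 = 229.3 kJ.

Q_H ≈ 229.3 kJ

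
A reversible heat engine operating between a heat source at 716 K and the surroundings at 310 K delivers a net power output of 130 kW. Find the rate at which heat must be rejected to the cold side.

The Carnot efficiency is η = 1 − T_C/T_H = 1 − 310.00/716.00 = 0.5670.
Since Q_C/Q_H = T_C/T_H and Q_H = W/η, Q_C = W·T_C/(T_H − T_C) = 130 × 310.00/406.00 = 99.26 kW.

Q̇_C ≈ 99.26 kW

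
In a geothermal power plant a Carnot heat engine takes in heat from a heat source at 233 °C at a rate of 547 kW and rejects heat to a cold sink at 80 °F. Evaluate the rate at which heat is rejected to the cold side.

Q̇_C ≈ 324 kW

T_H = 233 °C → 233 + 273.15 = 506.15 K.
T_C = 80 °F → (80 − 32) × 5/9 = 26.67 °C = 299.82 K.
Carnot efficiency: η = 1 − T_C/T_H = 1 − 299.82/506.15 = 0.4077.
For a reversible cycle Q_C/Q_H = T_C/T_H, so Q_C = 547 × 299.82/506.15 = 324 kW.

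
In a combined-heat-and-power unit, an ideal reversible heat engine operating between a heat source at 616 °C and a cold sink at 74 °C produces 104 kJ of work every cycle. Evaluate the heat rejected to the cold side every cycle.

Q_C ≈ 66.6 kJ

T_H = 616 °C → 616 + 273.15 = 889.15 K.
T_C = 74 °C → 74 + 273.15 = 347.15 K.
Carnot efficiency: η = 1 − T_C/T_H = 1 − 347.15/889.15 = 0.6096.
Since Q_C/Q_H = T_C/T_H and Q_H = W/η, Q_C = W·T_C/(T_H − T_C) = 104 × 347.15/542.00 = 66.6 kJ.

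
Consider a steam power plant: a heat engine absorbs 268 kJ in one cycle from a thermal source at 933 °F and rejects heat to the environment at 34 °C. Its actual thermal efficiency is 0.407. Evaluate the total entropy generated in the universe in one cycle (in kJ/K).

ΔS_univ ≈ 0.171 kJ/K

T_H = 933 °F → (933 − 32) × 5/9 = 500.56 °C = 773.71 K.
T_C = 34 °C → 34 + 273.15 = 307.15 K.
W = η·Q_H = 0.407 × 268 = 109.1 kJ, so Q_C = Q_H − W = 158.9 kJ.
Entropy balance on the reservoirs: −Q_H/T_H = -0.3464 kJ/K, +Q_C/T_C = 0.5174 kJ/K.
ΔS_univ = −Q_H/T_H + Q_C/T_C = 0.171 kJ/K (> 0, since η = 0.407 < η_Carnot = 0.603).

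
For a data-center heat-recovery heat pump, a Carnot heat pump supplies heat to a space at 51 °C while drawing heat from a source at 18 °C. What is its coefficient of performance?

COP_HP ≈ 9.823

T_H = 51 °C → 51 + 273.15 = 324.15 K.
T_C = 18 °C → 18 + 273.15 = 291.15 K.
For a reversible heat pump, COP_HP = T_H/(T_H − T_C) = 324.15/(324.15 − 291.15) = 9.823.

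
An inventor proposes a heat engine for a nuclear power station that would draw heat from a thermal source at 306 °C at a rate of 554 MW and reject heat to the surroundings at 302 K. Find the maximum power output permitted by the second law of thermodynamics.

Ẇ_max ≈ 265.1 MW

T_H = 306 °C → 306 + 273.15 = 579.15 K.
The second-law ceiling is the Carnot efficiency, η_max = 1 − T_C/T_H = 1 − 302.00/579.15 = 0.4785.
W_max = η_max · Q_H = 0.4785 × 554 = 265.1 MW.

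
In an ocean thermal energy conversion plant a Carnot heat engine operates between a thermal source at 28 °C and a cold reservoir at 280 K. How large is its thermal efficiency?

η ≈ 0.07023

T_H = 28 °C → 28 + 273.15 = 301.15 K.
Since the cycle is reversible, η = 1 − T_C/T_H = 1 − 280.00/301.15 = 0.07023.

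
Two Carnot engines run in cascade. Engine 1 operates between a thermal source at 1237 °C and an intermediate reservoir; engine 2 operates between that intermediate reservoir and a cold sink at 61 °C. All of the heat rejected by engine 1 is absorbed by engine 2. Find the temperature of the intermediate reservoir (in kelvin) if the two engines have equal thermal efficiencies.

T_m ≈ 710.4 K

T_H = 1237 °C → 1237 + 273.15 = 1510.15 K.
T_C = 61 °C → 61 + 273.15 = 334.15 K.
Equal efficiencies require 1 − T_m/T_H = 1 − T_C/T_m, i.e. T_m/T_H = T_C/T_m, so T_m = √(T_H·T_C) = √(1510.15 × 334.15) = 710.4 K.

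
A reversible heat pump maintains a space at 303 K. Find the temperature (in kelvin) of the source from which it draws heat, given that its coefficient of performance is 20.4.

T_C ≈ 288 K

COP_HP = T_H/(T_H − T_C) ⇒ T_C = T_H·(COP_HP − 1)/COP_HP = 303.00 × (20.4 − 1)/20.4 = 288 K.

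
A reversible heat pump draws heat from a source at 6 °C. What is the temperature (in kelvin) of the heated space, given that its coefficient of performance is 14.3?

T_H ≈ 300 K

T_C = 6 °C → 6 + 273.15 = 279.15 K.
COP_HP = T_H/(T_H − T_C) ⇒ T_H = T_C·COP_HP/(COP_HP − 1) = 279.15 × 14.3/(14.3 − 1) = 300 K.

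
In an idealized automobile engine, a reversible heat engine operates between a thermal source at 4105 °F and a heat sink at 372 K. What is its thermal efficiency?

T_H = 4105 °F → (4105 − 32) × 5/9 = 2262.78 °C = 2535.93 K.
For a reversible engine, η = 1 − T_C/T_H = 1 − 372.00/2535.93 = 0.853.

η ≈ 0.853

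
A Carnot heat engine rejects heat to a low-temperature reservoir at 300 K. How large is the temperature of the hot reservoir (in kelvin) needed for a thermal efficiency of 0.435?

From η = 1 − T_C/T_H, solving for T_H gives T_H = T_C/(1 − η) = 300.00/(1 − 0.435) = 531.0 K.

T_H ≈ 531.0 K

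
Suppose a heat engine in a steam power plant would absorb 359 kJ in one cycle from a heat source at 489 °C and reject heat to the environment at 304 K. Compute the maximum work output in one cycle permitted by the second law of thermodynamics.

T_H = 489 °C → 489 + 273.15 = 762.15 K.
The second-law ceiling is the Carnot efficiency, η_max = 1 − T_C/T_H = 1 − 304.00/762.15 = 0.6011.
W_max = η_max · Q_H = 0.6011 × 359 = 216 kJ.

W_max ≈ 216 kJ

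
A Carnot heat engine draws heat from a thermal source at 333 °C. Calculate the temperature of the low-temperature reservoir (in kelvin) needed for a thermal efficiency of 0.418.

T_H = 333 °C → 333 + 273.15 = 606.15 K.
From η = 1 − T_C/T_H, T_C = T_H·(1 − η) = 606.15 × (1 − 0.418) = 352.8 K.

T_C ≈ 352.8 K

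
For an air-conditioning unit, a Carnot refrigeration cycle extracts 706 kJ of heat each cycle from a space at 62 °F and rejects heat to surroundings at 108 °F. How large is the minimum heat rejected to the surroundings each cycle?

Q_H ≈ 768 kJ

T_H = 108 °F → (108 − 32) × 5/9 = 42.22 °C = 315.37 K.
T_C = 62 °F → (62 − 32) × 5/9 = 16.67 °C = 289.82 K.
For a reversible cycle Q_H/Q_C = T_H/T_C, so Q_H = Q_C·T_H/T_C = 706 × 315.37/289.82 = 768 kJ.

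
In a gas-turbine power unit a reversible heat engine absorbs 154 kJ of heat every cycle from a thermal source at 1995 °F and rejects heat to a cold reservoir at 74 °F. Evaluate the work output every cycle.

T_H = 1995 °F → (1995 − 32) × 5/9 = 1090.56 °C = 1363.71 K.
T_C = 74 °F → (74 − 32) × 5/9 = 23.33 °C = 296.48 K.
The Carnot efficiency is η = 1 − T_C/T_H = 1 − 296.48/1363.71 = 0.7826.
W = η·Q_H = 0.7826 × 154 = 121 kJ.

W ≈ 121 kJ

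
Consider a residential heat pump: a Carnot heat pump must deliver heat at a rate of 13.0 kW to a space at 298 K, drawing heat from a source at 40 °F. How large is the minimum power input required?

T_C = 40 °F → (40 − 32) × 5/9 = 4.44 °C = 277.59 K.
For a reversible heat pump, COP_HP = T_H/(T_H − T_C) = 298.00/20.41 = 14.6039.
W = Q_H/COP_HP = 13.0/14.6039 = 0.8902 kW.

Ẇ_in ≈ 0.8902 kW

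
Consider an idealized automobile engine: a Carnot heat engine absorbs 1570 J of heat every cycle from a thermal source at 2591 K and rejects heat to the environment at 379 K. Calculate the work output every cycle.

Carnot efficiency: η = 1 − T_C/T_H = 1 − 379.00/2591.00 = 0.8537.
W = η·Q_H = 0.8537 × 1570 = 1340 J.

W ≈ 1340 J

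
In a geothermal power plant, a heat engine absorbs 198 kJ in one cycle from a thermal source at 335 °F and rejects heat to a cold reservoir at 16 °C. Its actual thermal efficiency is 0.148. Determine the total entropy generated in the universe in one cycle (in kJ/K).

T_H = 335 °F → (335 − 32) × 5/9 = 168.33 °C = 441.48 K.
T_C = 16 °C → 16 + 273.15 = 289.15 K.
W = η·Q_H = 0.148 × 198 = 29.30 kJ, so Q_C = Q_H − W = 168.7 kJ.
Reservoir entropy changes: ΔS_H = −Q_H/T_H = −198/441.48 = -0.4485 kJ/K and ΔS_C = +Q_C/T_C = 168.7/289.15 = 0.5834 kJ/K.
ΔS_univ = −Q_H/T_H + Q_C/T_C = 0.135 kJ/K (> 0, since η = 0.148 < η_Carnot = 0.345).

ΔS_univ ≈ 0.135 kJ/K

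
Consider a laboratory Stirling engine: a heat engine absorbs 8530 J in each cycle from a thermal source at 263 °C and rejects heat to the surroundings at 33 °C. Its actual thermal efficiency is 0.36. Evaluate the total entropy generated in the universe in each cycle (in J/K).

T_H = 263 °C → 263 + 273.15 = 536.15 K.
T_C = 33 °C → 33 + 273.15 = 306.15 K.
W = η·Q_H = 0.36 × 8530 = 3071 J, so Q_C = Q_H − W = 5459 J.
Reservoir entropy changes: ΔS_H = −Q_H/T_H = −8530/536.15 = -15.91 J/K and ΔS_C = +Q_C/T_C = 5459/306.15 = 17.83 J/K.
ΔS_univ = −Q_H/T_H + Q_C/T_C = 1.92 J/K (> 0, since η = 0.36 < η_Carnot = 0.429).

ΔS_univ ≈ 1.92 J/K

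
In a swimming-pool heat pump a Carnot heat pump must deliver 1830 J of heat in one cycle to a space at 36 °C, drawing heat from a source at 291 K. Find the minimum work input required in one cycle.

W_in ≈ 107 J

T_H = 36 °C → 36 + 273.15 = 309.15 K.
For a reversible heat pump, COP_HP = T_H/(T_H − T_C) = 309.15/18.15 = 17.0331.
W = Q_H/COP_HP = 1830/17.0331 = 107 J.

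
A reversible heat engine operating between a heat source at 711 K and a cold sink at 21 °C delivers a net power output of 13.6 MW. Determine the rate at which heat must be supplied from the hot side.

T_C = 21 °C → 21 + 273.15 = 294.15 K.
Carnot efficiency: η = 1 − T_C/T_H = 1 − 294.15/711.00 = 0.5863.
Q_H = W/η = 13.6/0.5863 = 23.2 MW.

Q̇_H ≈ 23.2 MW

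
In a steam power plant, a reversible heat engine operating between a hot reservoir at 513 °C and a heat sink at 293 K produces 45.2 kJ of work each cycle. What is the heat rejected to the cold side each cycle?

Q_C ≈ 26.9 kJ

T_H = 513 °C → 513 + 273.15 = 786.15 K.
Carnot efficiency: η = 1 − T_C/T_H = 1 − 293.00/786.15 = 0.6273.
Since Q_C/Q_H = T_C/T_H and Q_H = W/η, Q_C = W·T_C/(T_H − T_C) = 45.2 × 293.00/493.15 = 26.9 kJ.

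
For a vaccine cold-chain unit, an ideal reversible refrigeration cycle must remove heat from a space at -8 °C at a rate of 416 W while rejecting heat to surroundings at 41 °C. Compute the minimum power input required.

T_H = 41 °C → 41 + 273.15 = 314.15 K.
T_C = -8 °C → -8 + 273.15 = 265.15 K.
Carnot COP: COP_R = T_C/(T_H − T_C) = 265.15/49.00 = 5.4112.
W = Q_C/COP_R = 416/5.4112 = 76.88 W.

Ẇ_in ≈ 76.88 W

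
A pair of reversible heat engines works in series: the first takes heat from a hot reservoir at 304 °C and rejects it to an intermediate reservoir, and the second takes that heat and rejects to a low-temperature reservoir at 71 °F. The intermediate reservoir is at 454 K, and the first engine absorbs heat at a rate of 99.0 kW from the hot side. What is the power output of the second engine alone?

T_H = 304 °C → 304 + 273.15 = 577.15 K.
T_C = 71 °F → (71 − 32) × 5/9 = 21.67 °C = 294.82 K.
Heat entering the second stage: Q_m = Q_H·(T_m/T_H) = 99.0 × 454.00/577.15 = 77.9 kW.
Second-stage efficiency η₂ = 1 − T_C/T_m = 1 − 294.82/454.00 = 0.3506, so W₂ = η₂·Q_m = 27.3 kW.

Ẇ₂ ≈ 27.3 kW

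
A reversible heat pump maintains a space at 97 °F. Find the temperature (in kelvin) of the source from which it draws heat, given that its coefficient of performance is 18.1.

T_C ≈ 292 K

T_H = 97 °F → (97 − 32) × 5/9 = 36.11 °C = 309.26 K.
COP_HP = T_H/(T_H − T_C) ⇒ T_C = T_H·(COP_HP − 1)/COP_HP = 309.26 × (18.1 − 1)/18.1 = 292 K.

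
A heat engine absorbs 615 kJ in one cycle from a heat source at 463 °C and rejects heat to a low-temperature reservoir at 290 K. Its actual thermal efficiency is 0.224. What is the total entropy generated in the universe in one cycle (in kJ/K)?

T_H = 463 °C → 463 + 273.15 = 736.15 K.
W = η·Q_H = 0.224 × 615 = 137.8 kJ, so Q_C = Q_H − W = 477.2 kJ.
Entropy balance on the reservoirs: −Q_H/T_H = -0.8354 kJ/K, +Q_C/T_C = 1.646 kJ/K.
ΔS_univ = −Q_H/T_H + Q_C/T_C = 0.810 kJ/K (> 0, since η = 0.224 < η_Carnot = 0.606).

ΔS_univ ≈ 0.810 kJ/K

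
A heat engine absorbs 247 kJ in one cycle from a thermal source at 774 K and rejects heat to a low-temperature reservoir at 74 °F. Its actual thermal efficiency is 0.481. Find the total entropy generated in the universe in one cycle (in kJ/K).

T_C = 74 °F → (74 − 32) × 5/9 = 23.33 °C = 296.48 K.
W = η·Q_H = 0.481 × 247 = 118.8 kJ, so Q_C = Q_H − W = 128.2 kJ.
Entropy balance on the reservoirs: −Q_H/T_H = -0.3191 kJ/K, +Q_C/T_C = 0.4324 kJ/K.
ΔS_univ = −Q_H/T_H + Q_C/T_C = 0.1133 kJ/K (> 0, since η = 0.481 < η_Carnot = 0.617).

ΔS_univ ≈ 0.1133 kJ/K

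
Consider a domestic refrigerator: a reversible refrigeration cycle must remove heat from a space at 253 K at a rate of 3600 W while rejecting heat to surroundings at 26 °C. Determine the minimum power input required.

Ẇ_in ≈ 656.7 W

T_H = 26 °C → 26 + 273.15 = 299.15 K.
COP_R = T_C/(T_H − T_C) = 253.00/46.15 = 5.4821.
W = Q_C/COP_R = 3600/5.4821 = 656.7 W.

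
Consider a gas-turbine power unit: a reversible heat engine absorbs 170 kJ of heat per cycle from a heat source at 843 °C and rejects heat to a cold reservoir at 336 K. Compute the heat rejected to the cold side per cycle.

T_H = 843 °C → 843 + 273.15 = 1116.15 K.
The Carnot efficiency is η = 1 − T_C/T_H = 1 − 336.00/1116.15 = 0.6990.
For a reversible cycle Q_C/Q_H = T_C/T_H, so Q_C = 170 × 336.00/1116.15 = 51.2 kJ.

Q_C ≈ 51.2 kJ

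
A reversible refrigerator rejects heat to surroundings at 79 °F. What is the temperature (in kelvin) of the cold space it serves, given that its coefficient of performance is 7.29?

T_H = 79 °F → (79 − 32) × 5/9 = 26.11 °C = 299.26 K.
COP_R = T_C/(T_H − T_C) ⇒ T_C = T_H·COP_R/(1 + COP_R) = 299.26 × 7.29/(1 + 7.29) = 263.2 K.

T_C ≈ 263.2 K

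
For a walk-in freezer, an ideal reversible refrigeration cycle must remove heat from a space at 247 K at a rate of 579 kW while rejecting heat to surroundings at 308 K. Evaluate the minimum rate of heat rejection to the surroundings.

Q̇_H ≈ 722 kW

For a reversible cycle Q_H/Q_C = T_H/T_C, so Q_H = Q_C·T_H/T_C = 579 × 308.00/247.00 = 722 kW.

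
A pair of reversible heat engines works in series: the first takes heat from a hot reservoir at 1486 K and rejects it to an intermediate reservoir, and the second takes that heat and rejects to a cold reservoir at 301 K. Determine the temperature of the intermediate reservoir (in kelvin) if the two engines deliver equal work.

T_m ≈ 894 K

For reversible stages Q_m = Q_H·(T_m/T_H). Setting W₁ = Q_H(1 − T_m/T_H) equal to W₂ = Q_m(1 − T_C/T_m) = Q_H·(T_m − T_C)/T_H gives T_H − T_m = T_m − T_C, so T_m = (T_H + T_C)/2 = (1486.00 + 301.00)/2 = 894 K.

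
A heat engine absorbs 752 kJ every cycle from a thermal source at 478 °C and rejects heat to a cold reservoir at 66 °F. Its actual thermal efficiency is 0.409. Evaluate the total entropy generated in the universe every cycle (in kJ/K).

T_H = 478 °C → 478 + 273.15 = 751.15 K.
T_C = 66 °F → (66 − 32) × 5/9 = 18.89 °C = 292.04 K.
W = η·Q_H = 0.409 × 752 = 307.6 kJ, so Q_C = Q_H − W = 444.4 kJ.
The hot reservoir loses entropy Q_H/T_H = 752/751.15 = 1.001 kJ/K; the cold reservoir gains Q_C/T_C = 444.4/292.04 = 1.522 kJ/K.
ΔS_univ = −Q_H/T_H + Q_C/T_C = 0.521 kJ/K (> 0, since η = 0.409 < η_Carnot = 0.611).

ΔS_univ ≈ 0.521 kJ/K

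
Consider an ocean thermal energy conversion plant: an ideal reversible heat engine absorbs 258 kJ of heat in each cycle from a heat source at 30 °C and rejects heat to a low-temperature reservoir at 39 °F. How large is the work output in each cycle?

W ≈ 22.2 kJ

T_H = 30 °C → 30 + 273.15 = 303.15 K.
T_C = 39 °F → (39 − 32) × 5/9 = 3.89 °C = 277.04 K.
Since the cycle is reversible, η = 1 − T_C/T_H = 1 − 277.04/303.15 = 0.0861.
W = η·Q_H = 0.0861 × 258 = 22.2 kJ.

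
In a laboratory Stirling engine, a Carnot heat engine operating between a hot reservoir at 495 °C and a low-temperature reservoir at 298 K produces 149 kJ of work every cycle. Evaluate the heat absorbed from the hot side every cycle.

Q_H ≈ 243 kJ

T_H = 495 °C → 495 + 273.15 = 768.15 K.
For a reversible engine, η = 1 − T_C/T_H = 1 − 298.00/768.15 = 0.6121.
Q_H = W/η = 149/0.6121 = 243 kJ.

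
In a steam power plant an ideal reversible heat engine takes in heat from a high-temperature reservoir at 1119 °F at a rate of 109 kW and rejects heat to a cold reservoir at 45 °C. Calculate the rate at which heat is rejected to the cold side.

Q̇_C ≈ 39.5 kW

T_H = 1119 °F → (1119 − 32) × 5/9 = 603.89 °C = 877.04 K.
T_C = 45 °C → 45 + 273.15 = 318.15 K.
η_rev = 1 − T_C/T_H = 1 − 318.15/877.04 = 0.6372.
For a reversible cycle Q_C/Q_H = T_C/T_H, so Q_C = 109 × 318.15/877.04 = 39.5 kW.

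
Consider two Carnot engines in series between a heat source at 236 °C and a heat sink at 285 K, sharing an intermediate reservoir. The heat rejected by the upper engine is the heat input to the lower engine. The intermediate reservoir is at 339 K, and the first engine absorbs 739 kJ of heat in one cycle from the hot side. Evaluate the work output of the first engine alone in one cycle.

T_H = 236 °C → 236 + 273.15 = 509.15 K.
First-stage efficiency η₁ = 1 − T_m/T_H = 1 − 339.00/509.15 = 0.3342.
W₁ = η₁·Q_H = 0.3342 × 739 = 247 kJ.

W₁ ≈ 247 kJ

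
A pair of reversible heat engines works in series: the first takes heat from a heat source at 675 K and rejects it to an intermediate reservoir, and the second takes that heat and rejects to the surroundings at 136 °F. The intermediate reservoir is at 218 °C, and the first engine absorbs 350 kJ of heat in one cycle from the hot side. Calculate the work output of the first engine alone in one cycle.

T_C = 136 °F → (136 − 32) × 5/9 = 57.78 °C = 330.93 K.
T_m = 218 °C → 218 + 273.15 = 491.15 K.
First-stage efficiency η₁ = 1 − T_m/T_H = 1 − 491.15/675.00 = 0.2724.
W₁ = η₁·Q_H = 0.2724 × 350 = 95.3 kJ.

W₁ ≈ 95.3 kJ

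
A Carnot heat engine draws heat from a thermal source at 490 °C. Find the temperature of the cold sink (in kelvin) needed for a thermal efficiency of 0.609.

T_H = 490 °C → 490 + 273.15 = 763.15 K.
From η = 1 − T_C/T_H, T_C = T_H·(1 − η) = 763.15 × (1 − 0.609) = 298 K.

T_C ≈ 298 K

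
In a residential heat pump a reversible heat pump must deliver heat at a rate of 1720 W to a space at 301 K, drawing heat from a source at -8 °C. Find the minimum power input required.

T_C = -8 °C → -8 + 273.15 = 265.15 K.
The Carnot heat-pump COP is COP_HP = T_H/(T_H − T_C) = 301.00/35.85 = 8.3961.
W = Q_H/COP_HP = 1720/8.3961 = 205 W.

Ẇ_in ≈ 205 W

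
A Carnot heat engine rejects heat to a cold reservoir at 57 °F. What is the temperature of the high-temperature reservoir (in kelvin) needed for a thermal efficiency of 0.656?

T_H ≈ 834 K

T_C = 57 °F → (57 − 32) × 5/9 = 13.89 °C = 287.04 K.
From η = 1 − T_C/T_H, solving for T_H gives T_H = T_C/(1 − η) = 287.04/(1 − 0.656) = 834 K.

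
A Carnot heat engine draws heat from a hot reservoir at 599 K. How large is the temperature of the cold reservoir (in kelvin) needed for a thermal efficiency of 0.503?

T_C ≈ 298 K

From η = 1 − T_C/T_H, T_C = T_H·(1 − η) = 599.00 × (1 − 0.503) = 298 K.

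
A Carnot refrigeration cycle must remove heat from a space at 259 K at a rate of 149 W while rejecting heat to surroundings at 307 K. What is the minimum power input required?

Ẇ_in ≈ 27.61 W

For a reversible refrigerator, COP_R = T_C/(T_H − T_C) = 259.00/48.00 = 5.3958.
W = Q_C/COP_R = 149/5.3958 = 27.61 W.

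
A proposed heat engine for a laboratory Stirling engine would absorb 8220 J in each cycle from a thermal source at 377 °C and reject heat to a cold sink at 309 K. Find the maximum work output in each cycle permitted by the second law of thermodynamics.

T_H = 377 °C → 377 + 273.15 = 650.15 K.
No engine can exceed the Carnot limit: η_max = 1 − T_C/T_H = 1 − 309.00/650.15 = 0.5247.
W_max = η_max · Q_H = 0.5247 × 8220 = 4313 J.

W_max ≈ 4313 J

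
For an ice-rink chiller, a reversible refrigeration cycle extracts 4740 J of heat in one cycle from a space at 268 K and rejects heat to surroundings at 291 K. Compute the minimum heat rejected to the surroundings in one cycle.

For a reversible cycle Q_H/Q_C = T_H/T_C, so Q_H = Q_C·T_H/T_C = 4740 × 291.00/268.00 = 5147 J.

Q_H ≈ 5147 J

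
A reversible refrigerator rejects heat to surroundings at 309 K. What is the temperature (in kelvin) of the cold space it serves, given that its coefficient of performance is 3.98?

T_C ≈ 247 K

COP_R = T_C/(T_H − T_C) ⇒ T_C = T_H·COP_R/(1 + COP_R) = 309.00 × 3.98/(1 + 3.98) = 247 K.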